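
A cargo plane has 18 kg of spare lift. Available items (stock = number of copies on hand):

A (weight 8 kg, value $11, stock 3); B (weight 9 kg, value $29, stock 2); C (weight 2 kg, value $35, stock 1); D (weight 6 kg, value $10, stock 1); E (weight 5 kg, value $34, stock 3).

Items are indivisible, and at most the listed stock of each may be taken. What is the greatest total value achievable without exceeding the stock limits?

Best selections within weight 18 and stock limits:
- 1×C + 3×E: weight 17, value 137
- 1×C + 1×D + 2×E: weight 18, value 113
- 1×C + 2×E: weight 12, value 103
Best: $137.

$137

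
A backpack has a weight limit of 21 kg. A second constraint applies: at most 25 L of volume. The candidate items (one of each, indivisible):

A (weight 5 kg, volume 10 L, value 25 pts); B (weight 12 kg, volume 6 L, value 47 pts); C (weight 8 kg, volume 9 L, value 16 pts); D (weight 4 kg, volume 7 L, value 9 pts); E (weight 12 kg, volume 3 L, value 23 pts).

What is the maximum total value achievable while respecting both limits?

Feasible sets respecting both limits:
- A+B+D: weight 21, volume 23, value 81
- A+B: weight 17, volume 16, value 72
- B+C: weight 20, volume 15, value 63
Best: 81 pts.

81 pts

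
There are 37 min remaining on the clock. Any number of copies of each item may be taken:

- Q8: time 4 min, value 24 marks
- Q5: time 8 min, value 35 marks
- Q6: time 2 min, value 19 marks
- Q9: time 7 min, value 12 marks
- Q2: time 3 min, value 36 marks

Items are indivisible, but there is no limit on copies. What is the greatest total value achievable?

Best value-per-unit is Q2 at 36/3; filling with it alone gives 12×36 = 432.
Optimal mix: 2×Q6 + 11×Q2 → time 37, value 434.

434 marks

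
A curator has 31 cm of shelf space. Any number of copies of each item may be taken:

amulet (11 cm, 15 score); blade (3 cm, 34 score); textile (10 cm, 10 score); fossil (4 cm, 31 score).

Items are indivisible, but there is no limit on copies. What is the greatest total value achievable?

Best value-per-unit is blade at 34/3, and filling with it alone uses length 10×3=30. No mix of the others beats 10×34 = 340.

340 score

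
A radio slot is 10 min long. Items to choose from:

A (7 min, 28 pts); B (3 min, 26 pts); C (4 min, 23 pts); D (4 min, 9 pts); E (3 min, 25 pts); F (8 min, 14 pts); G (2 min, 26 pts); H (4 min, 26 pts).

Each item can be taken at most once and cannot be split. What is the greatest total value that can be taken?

This is a 0/1 knapsack; check combinations near the capacity.
- B+G+H: duration 3+2+4=9, value 26+26+26=78
- B+E+G: duration 3+3+2=8, value 26+25+26=77
- E+G+H: duration 3+2+4=9, value 25+26+26=77
Best: 78 pts.

78 pts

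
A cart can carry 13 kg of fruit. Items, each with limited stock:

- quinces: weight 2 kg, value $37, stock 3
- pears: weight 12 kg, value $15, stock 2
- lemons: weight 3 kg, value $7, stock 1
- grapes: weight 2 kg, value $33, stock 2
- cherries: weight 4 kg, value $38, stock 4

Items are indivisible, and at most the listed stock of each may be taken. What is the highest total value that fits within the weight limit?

$184

Best selections within weight 13 and stock limits:
- 3×quinces + 1×lemons + 2×grapes: weight 13, value 184
- 3×quinces + 1×grapes + 1×cherries: weight 12, value 182
Best: $184.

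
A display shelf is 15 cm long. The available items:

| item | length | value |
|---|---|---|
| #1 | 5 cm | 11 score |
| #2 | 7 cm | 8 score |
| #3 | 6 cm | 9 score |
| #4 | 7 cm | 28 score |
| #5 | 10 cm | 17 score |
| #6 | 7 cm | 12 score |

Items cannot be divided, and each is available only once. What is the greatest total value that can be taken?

Check high-value combinations within 15 cm:
- #4+#6: length 7+7=14, value 28+12=40
- #1+#4: length 5+7=12, value 11+28=39
- #3+#4: length 6+7=13, value 9+28=37
- #2+#4: length 7+7=14, value 8+28=36
- #4: length 7, value 28
Best: 40 score.

40 score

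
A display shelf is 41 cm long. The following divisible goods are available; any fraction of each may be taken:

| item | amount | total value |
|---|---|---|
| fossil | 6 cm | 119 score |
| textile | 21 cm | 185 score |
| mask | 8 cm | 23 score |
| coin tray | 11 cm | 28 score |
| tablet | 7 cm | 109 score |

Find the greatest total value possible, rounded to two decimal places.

433.13

Take in order of value per unit:
- fossil (119/6 per unit): all 6 → value 119, running total 119.00
- tablet (109/7 per unit): all 7 → value 109, running total 228.00
- textile (185/21 per unit): all 21 → value 185, running total 413.00
- mask (23/8 per unit): 7 of 8 → value 7×23/8 = 20.1250, running total 433.13
Total 433.13.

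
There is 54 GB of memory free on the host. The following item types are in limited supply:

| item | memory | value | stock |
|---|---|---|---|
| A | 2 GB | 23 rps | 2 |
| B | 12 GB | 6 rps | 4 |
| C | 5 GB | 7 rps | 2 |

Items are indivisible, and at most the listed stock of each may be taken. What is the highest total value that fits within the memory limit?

78 rps

Best selections within memory 54 and stock limits:
- 2×A + 3×B + 2×C: memory 50, value 78
- 2×A + 2×B + 2×C: memory 38, value 72
Best: 78 rps.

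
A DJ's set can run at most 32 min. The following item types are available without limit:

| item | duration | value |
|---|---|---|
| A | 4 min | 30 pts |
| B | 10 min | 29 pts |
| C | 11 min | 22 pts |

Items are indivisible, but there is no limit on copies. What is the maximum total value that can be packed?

Best value-per-unit is A at 30/4, and filling with it alone uses duration 8×4=32. No mix of the others beats 8×30 = 240.

240 pts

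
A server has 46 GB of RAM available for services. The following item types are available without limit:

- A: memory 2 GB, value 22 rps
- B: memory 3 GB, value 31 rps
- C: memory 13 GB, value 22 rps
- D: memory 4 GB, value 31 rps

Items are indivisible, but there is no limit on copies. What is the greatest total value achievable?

506 rps

Best value-per-unit is A at 22/2, and filling with it alone uses memory 23×2=46. No mix of the others beats 23×22 = 506.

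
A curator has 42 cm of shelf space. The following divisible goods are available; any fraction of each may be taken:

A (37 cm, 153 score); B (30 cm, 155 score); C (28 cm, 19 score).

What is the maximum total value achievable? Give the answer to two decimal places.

Take in order of value per unit:
- B (155/30 per unit): all 30 → value 155, running total 155.00
- A (153/37 per unit): 12 of 37 → value 12×153/37 = 49.6216, running total 204.62
Total 204.62.

204.62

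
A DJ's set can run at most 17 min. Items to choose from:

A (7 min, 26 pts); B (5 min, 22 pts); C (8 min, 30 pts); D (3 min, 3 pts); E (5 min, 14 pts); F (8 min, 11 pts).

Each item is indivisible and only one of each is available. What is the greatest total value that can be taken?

This is a 0/1 knapsack; check combinations near the capacity.
- A+B+E: duration 7+5+5=17, value 26+22+14=62
- A+C: duration 7+8=15, value 26+30=56
- B+C+D: duration 5+8+3=16, value 22+30+3=55
Best: 62 pts.

62 pts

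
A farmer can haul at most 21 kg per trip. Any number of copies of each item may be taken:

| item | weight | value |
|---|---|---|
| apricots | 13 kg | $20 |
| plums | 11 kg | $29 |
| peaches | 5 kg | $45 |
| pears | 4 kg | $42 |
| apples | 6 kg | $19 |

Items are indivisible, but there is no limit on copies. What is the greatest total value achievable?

$213

Best value-per-unit is pears at 42/4; filling with it alone gives 5×42 = 210.
Optimal mix: 1×peaches + 4×pears → weight 21, value 213.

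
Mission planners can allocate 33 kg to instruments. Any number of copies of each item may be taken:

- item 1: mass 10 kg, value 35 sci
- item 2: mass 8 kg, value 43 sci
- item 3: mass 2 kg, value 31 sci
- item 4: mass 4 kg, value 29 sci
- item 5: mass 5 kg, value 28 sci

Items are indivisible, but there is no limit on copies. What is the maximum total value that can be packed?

Best value-per-unit is item 3 at 31/2, and filling with it alone uses mass 16×2=32. No mix of the others beats 16×31 = 496.

496 sci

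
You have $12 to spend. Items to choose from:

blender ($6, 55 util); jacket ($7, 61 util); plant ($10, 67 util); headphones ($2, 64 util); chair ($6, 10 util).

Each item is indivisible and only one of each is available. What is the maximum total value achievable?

131 util

This is a 0/1 knapsack; check combinations near the capacity.
- plant+headphones: cost 10+2=12, value 67+64=131
- jacket+headphones: cost 7+2=9, value 61+64=125
- blender+headphones: cost 6+2=8, value 55+64=119
- headphones+chair: cost 2+6=8, value 64+10=74
- plant: cost 10, value 67
Best: 131 util.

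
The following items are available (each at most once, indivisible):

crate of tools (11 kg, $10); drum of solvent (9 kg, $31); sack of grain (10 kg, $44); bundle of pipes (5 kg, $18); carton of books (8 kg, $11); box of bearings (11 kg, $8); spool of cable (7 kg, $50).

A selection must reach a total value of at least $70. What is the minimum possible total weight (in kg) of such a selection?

Subsets with value ≥ 70, sorted by total weight:
- drum of solvent+spool of cable: weight 16, value 81
- sack of grain+spool of cable: weight 17, value 94
Minimum weight: 16 kg.

16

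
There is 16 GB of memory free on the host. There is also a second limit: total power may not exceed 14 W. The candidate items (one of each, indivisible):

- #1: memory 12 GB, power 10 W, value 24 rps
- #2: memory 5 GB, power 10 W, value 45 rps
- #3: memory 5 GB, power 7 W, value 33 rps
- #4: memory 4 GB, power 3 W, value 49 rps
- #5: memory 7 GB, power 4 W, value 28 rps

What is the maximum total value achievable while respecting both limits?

110 rps

Feasible sets respecting both limits:
- #3+#4+#5: memory 16, power 14, value 110
- #2+#4: memory 9, power 13, value 94
- #3+#4: memory 9, power 10, value 82
- #4+#5: memory 11, power 7, value 77
Best: 110 rps.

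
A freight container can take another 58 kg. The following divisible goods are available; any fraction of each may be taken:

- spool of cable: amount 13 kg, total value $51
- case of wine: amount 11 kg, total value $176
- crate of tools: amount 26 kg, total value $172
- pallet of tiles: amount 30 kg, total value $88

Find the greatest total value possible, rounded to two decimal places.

Take in order of value per unit:
- case of wine (176/11 per unit): all 11 → value 176, running total 176.00
- crate of tools (172/26 per unit): all 26 → value 172, running total 348.00
- spool of cable (51/13 per unit): all 13 → value 51, running total 399.00
- pallet of tiles (88/30 per unit): 8 of 30 → value 8×88/30 = 23.4667, running total 422.47
Total 422.47.

422.47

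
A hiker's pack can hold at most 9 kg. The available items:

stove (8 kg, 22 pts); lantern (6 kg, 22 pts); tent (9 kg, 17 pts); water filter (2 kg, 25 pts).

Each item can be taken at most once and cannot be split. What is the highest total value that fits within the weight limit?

Check high-value combinations within 9 kg:
- lantern+water filter: weight 6+2=8, value 22+25=47
- water filter: weight 2, value 25
- lantern: weight 6, value 22
Best: 47 pts.

47 pts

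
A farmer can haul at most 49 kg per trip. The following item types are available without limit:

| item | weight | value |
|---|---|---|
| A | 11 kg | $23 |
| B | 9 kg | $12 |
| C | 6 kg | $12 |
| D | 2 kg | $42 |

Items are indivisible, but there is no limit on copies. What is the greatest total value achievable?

$1008

Best value-per-unit is D at 42/2, and filling with it alone uses weight 24×2=48. No mix of the others beats 24×42 = 1008.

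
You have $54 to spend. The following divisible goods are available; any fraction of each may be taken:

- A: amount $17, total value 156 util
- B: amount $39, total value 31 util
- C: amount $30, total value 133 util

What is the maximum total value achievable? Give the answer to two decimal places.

294.56

Take in order of value per unit:
- A (156/17 per unit): all 17 → value 156, running total 156.00
- C (133/30 per unit): all 30 → value 133, running total 289.00
- B (31/39 per unit): 7 of 39 → value 7×31/39 = 5.5641, running total 294.56
Total 294.56.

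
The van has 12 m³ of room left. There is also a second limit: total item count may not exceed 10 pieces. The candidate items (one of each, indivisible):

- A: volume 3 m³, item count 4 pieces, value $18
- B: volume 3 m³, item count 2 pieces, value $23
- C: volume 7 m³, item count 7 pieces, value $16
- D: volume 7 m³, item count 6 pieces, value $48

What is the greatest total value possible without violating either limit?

$71

Feasible sets respecting both limits:
- B+D: volume 10, item count 8, value 71
- A+D: volume 10, item count 10, value 66
- D: volume 7, item count 6, value 48
- A+B: volume 6, item count 6, value 41
Best: $71.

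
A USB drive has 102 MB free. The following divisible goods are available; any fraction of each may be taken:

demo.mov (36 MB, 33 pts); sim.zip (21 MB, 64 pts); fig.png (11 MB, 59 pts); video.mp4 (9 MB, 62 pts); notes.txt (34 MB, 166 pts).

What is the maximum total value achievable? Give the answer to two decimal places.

Take in order of value per unit:
- video.mp4 (62/9 per unit): all 9 → value 62, running total 62.00
- fig.png (59/11 per unit): all 11 → value 59, running total 121.00
- notes.txt (166/34 per unit): all 34 → value 166, running total 287.00
- sim.zip (64/21 per unit): all 21 → value 64, running total 351.00
- demo.mov (33/36 per unit): 27 of 36 → value 27×33/36 = 24.7500, running total 375.75
Total 375.75.

375.75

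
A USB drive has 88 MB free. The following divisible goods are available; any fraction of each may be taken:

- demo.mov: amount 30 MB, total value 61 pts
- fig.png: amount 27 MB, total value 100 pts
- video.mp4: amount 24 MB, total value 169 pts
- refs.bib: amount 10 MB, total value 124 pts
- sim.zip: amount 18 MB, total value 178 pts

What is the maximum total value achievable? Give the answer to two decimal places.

589.30

Take in order of value per unit:
- refs.bib (124/10 per unit): all 10 → value 124, running total 124.00
- sim.zip (178/18 per unit): all 18 → value 178, running total 302.00
- video.mp4 (169/24 per unit): all 24 → value 169, running total 471.00
- fig.png (100/27 per unit): all 27 → value 100, running total 571.00
- demo.mov (61/30 per unit): 9 of 30 → value 9×61/30 = 18.3000, running total 589.30
Total 589.30.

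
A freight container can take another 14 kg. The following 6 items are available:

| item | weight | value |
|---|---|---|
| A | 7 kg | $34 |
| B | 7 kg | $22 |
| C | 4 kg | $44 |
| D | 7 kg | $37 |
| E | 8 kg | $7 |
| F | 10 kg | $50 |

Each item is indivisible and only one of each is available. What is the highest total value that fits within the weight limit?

$94

Check high-value combinations within 14 kg:
- C+F: weight 4+10=14, value 44+50=94
- C+D: weight 4+7=11, value 44+37=81
- A+C: weight 7+4=11, value 34+44=78
- A+D: weight 7+7=14, value 34+37=71
- B+C: weight 7+4=11, value 22+44=66
Best: $94.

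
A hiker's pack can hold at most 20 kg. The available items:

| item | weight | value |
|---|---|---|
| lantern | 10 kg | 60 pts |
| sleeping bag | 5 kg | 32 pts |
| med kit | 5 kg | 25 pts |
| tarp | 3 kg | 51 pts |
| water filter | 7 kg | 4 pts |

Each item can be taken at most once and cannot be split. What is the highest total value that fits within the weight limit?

Check high-value combinations within 20 kg:
- lantern+sleeping bag+tarp: weight 10+5+3=18, value 60+32+51=143
- lantern+med kit+tarp: weight 10+5+3=18, value 60+25+51=136
- lantern+sleeping bag+med kit: weight 10+5+5=20, value 60+32+25=117
- lantern+tarp+water filter: weight 10+3+7=20, value 60+51+4=115
Best: 143 pts.

143 pts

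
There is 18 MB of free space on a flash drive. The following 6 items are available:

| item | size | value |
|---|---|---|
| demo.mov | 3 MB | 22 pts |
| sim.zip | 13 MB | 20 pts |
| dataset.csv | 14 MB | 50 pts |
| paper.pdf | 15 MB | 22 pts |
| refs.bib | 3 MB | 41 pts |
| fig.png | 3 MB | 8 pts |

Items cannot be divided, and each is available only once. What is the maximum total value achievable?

Check high-value combinations within 18 MB:
- dataset.csv+refs.bib: size 14+3=17, value 50+41=91
- demo.mov+dataset.csv: size 3+14=17, value 22+50=72
- demo.mov+refs.bib+fig.png: size 3+3+3=9, value 22+41+8=71
- demo.mov+refs.bib: size 3+3=6, value 22+41=63
Best: 91 pts.

91 pts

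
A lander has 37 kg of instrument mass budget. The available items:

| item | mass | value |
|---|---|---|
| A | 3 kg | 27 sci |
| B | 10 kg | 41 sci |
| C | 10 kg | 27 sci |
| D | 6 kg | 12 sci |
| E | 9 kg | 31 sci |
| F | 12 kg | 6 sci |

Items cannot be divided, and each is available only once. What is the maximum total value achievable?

126 sci

This is a 0/1 knapsack; check combinations near the capacity.
- A+B+C+E: mass 3+10+10+9=32, value 27+41+27+31=126
- A+B+D+E: mass 3+10+6+9=28, value 27+41+12+31=111
- B+C+D+E: mass 10+10+6+9=35, value 41+27+12+31=111
Best: 126 sci.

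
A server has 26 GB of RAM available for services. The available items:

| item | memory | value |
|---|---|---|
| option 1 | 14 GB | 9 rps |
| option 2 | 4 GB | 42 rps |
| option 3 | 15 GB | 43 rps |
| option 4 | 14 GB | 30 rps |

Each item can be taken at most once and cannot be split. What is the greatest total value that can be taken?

This is a 0/1 knapsack; check combinations near the capacity.
- option 2+option 3: memory 4+15=19, value 42+43=85
- option 2+option 4: memory 4+14=18, value 42+30=72
- option 1+option 2: memory 14+4=18, value 9+42=51
- option 3: memory 15, value 43
- option 2: memory 4, value 42
Best: 85 rps.

85 rps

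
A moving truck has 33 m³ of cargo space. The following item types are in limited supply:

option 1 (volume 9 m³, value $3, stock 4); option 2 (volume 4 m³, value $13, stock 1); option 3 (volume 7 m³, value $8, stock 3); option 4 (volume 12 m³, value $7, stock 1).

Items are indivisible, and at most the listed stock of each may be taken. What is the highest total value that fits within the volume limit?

$37

Best selections within volume 33 and stock limits:
- 1×option 2 + 3×option 3: volume 25, value 37
- 1×option 2 + 2×option 3 + 1×option 4: volume 30, value 36
- 1×option 1 + 1×option 2 + 2×option 3: volume 27, value 32
Best: $37.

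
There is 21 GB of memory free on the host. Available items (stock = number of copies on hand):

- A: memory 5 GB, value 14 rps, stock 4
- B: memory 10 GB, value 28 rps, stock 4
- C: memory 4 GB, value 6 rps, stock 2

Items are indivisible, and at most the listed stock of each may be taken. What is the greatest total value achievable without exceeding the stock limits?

56 rps

Top feasible selections:
- 2×B: memory 20, value 56
- 2×A + 1×B: memory 20, value 56
- 4×A: memory 20, value 56
Best: 56 rps.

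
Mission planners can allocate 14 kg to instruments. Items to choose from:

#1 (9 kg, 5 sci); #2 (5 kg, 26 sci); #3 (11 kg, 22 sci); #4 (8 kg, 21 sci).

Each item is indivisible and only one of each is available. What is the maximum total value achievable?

47 sci

This is a 0/1 knapsack; check combinations near the capacity.
- #2+#4: mass 5+8=13, value 26+21=47
- #1+#2: mass 9+5=14, value 5+26=31
- #2: mass 5, value 26
- #3: mass 11, value 22
Best: 47 sci.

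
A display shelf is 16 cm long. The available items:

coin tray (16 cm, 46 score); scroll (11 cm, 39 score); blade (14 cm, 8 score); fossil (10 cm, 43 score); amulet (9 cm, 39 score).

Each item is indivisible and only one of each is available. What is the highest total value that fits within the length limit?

Check high-value combinations within 16 cm:
- coin tray: length 16, value 46
- fossil: length 10, value 43
- amulet: length 9, value 39
Best: 46 score.

46 score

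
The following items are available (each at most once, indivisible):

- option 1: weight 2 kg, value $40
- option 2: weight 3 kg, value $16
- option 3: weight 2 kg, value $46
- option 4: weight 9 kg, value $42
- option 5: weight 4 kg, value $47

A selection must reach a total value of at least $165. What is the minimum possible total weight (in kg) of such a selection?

Subsets with value ≥ 165, sorted by total weight:
- option 1+option 3+option 4+option 5: weight 17, value 175
- option 1+option 2+option 3+option 4+option 5: weight 20, value 191
Minimum weight: 17 kg.

17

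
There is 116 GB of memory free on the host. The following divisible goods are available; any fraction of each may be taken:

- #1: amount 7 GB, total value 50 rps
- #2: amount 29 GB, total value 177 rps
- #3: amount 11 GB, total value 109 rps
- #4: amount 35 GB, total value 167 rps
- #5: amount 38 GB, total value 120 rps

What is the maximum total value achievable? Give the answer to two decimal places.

610.37

Take in order of value per unit:
- #3 (109/11 per unit): all 11 → value 109, running total 109.00
- #1 (50/7 per unit): all 7 → value 50, running total 159.00
- #2 (177/29 per unit): all 29 → value 177, running total 336.00
- #4 (167/35 per unit): all 35 → value 167, running total 503.00
- #5 (120/38 per unit): 34 of 38 → value 34×120/38 = 107.3684, running total 610.37
Total 610.37.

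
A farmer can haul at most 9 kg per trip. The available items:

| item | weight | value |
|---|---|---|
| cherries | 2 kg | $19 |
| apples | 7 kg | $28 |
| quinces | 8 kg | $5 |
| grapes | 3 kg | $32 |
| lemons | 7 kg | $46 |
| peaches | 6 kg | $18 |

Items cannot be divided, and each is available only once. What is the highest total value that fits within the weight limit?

This is a 0/1 knapsack; check combinations near the capacity.
- cherries+lemons: weight 2+7=9, value 19+46=65
- cherries+grapes: weight 2+3=5, value 19+32=51
- grapes+peaches: weight 3+6=9, value 32+18=50
- cherries+apples: weight 2+7=9, value 19+28=47
- lemons: weight 7, value 46
Best: $65.

$65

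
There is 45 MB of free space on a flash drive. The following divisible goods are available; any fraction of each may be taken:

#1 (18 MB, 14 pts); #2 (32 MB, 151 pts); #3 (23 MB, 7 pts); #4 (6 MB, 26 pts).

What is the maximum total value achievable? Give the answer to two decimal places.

182.44

Take in order of value per unit:
- #2 (151/32 per unit): all 32 → value 151, running total 151.00
- #4 (26/6 per unit): all 6 → value 26, running total 177.00
- #1 (14/18 per unit): 7 of 18 → value 7×14/18 = 5.4444, running total 182.44
Total 182.44.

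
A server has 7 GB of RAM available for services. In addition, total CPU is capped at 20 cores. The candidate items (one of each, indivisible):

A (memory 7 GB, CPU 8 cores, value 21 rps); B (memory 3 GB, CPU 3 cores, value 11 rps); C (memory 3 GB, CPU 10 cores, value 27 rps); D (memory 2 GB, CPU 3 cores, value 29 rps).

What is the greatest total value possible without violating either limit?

56 rps

Feasible sets respecting both limits:
- C+D: memory 5, CPU 13, value 56
- B+D: memory 5, CPU 6, value 40
- B+C: memory 6, CPU 13, value 38
- D: memory 2, CPU 3, value 29
Best: 56 rps.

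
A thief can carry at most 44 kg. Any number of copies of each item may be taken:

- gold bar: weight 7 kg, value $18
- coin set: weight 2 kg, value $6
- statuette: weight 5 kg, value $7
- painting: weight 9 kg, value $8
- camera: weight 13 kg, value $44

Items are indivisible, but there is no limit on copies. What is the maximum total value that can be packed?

Best value-per-unit is camera at 44/13; filling with it alone gives 3×44 = 132.
Optimal mix: 2×coin set + 3×camera → weight 43, value 144.

$144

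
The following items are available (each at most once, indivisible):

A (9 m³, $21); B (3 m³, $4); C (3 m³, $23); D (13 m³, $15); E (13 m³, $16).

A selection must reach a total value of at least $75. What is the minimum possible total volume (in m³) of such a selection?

Subsets with value ≥ 75, sorted by total volume:
- A+C+D+E: volume 38, value 75
- A+B+C+D+E: volume 41, value 79
Minimum volume: 38 m³.

38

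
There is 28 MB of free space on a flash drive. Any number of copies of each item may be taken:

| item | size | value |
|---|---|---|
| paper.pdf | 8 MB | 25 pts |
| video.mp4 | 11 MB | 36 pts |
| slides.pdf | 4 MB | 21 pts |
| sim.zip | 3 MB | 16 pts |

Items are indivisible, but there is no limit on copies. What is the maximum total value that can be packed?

149 pts

Best value-per-unit is sim.zip at 16/3; filling with it alone gives 9×16 = 144.
Optimal mix: 1×slides.pdf + 8×sim.zip → size 28, value 149.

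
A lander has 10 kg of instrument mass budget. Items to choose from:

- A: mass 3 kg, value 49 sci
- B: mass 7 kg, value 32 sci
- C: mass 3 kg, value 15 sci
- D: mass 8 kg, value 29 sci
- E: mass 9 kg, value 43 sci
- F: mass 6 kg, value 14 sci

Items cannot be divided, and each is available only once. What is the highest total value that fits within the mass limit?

81 sci

Check high-value combinations within 10 kg:
- A+B: mass 3+7=10, value 49+32=81
- A+C: mass 3+3=6, value 49+15=64
- A+F: mass 3+6=9, value 49+14=63
- A: mass 3, value 49
Best: 81 sci.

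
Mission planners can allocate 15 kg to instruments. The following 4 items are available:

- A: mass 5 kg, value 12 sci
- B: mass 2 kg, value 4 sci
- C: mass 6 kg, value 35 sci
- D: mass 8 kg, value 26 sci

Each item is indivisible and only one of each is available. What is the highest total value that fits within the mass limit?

61 sci

Check high-value combinations within 15 kg:
- C+D: mass 6+8=14, value 35+26=61
- A+B+C: mass 5+2+6=13, value 12+4+35=51
- A+C: mass 5+6=11, value 12+35=47
- A+B+D: mass 5+2+8=15, value 12+4+26=42
Best: 61 sci.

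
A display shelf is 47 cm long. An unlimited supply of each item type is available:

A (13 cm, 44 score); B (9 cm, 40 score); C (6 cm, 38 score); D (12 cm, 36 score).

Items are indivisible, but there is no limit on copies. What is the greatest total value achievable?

268 score

Best value-per-unit is C at 38/6; filling with it alone gives 7×38 = 266.
Optimal mix: 1×B + 6×C → length 45, value 268.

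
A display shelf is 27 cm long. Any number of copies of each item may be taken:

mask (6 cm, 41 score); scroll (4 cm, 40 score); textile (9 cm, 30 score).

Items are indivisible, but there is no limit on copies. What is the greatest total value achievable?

241 score

Best value-per-unit is scroll at 40/4; filling with it alone gives 6×40 = 240.
Optimal mix: 1×mask + 5×scroll → length 26, value 241.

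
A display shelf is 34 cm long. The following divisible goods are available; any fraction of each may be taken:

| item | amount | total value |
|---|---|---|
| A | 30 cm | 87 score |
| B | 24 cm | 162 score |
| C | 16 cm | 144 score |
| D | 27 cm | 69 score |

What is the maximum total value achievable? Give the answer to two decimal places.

265.50

Take in order of value per unit:
- C (144/16 per unit): all 16 → value 144, running total 144.00
- B (162/24 per unit): 18 of 24 → value 18×162/24 = 121.5000, running total 265.50
Total 265.50.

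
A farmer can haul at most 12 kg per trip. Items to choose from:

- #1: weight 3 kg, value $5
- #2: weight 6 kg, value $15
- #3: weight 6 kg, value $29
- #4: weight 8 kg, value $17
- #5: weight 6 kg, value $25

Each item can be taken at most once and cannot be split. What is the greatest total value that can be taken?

$54

Check high-value combinations within 12 kg:
- #3+#5: weight 6+6=12, value 29+25=54
- #2+#3: weight 6+6=12, value 15+29=44
- #2+#5: weight 6+6=12, value 15+25=40
- #1+#3: weight 3+6=9, value 5+29=34
- #1+#5: weight 3+6=9, value 5+25=30
Best: $54.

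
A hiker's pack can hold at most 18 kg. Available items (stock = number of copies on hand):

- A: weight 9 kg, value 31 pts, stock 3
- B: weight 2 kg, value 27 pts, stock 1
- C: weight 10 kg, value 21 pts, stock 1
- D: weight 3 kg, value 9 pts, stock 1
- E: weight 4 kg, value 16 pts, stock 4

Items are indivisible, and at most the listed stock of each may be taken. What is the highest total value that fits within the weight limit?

91 pts

Best selections within weight 18 and stock limits:
- 1×B + 4×E: weight 18, value 91
- 1×B + 1×D + 3×E: weight 17, value 84
- 1×A + 1×B + 1×D + 1×E: weight 18, value 83
- 1×B + 3×E: weight 14, value 75
Best: 91 pts.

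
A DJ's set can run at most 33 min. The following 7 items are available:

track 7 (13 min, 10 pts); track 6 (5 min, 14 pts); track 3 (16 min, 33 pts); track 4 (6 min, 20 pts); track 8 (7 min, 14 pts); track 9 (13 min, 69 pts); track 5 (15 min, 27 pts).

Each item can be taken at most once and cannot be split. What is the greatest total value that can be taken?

Check high-value combinations within 33 min:
- track 6+track 4+track 8+track 9: duration 5+6+7+13=31, value 14+20+14+69=117
- track 6+track 9+track 5: duration 5+13+15=33, value 14+69+27=110
- track 6+track 4+track 9: duration 5+6+13=24, value 14+20+69=103
- track 4+track 8+track 9: duration 6+7+13=26, value 20+14+69=103
- track 3+track 9: duration 16+13=29, value 33+69=102
Best: 117 pts.

117 pts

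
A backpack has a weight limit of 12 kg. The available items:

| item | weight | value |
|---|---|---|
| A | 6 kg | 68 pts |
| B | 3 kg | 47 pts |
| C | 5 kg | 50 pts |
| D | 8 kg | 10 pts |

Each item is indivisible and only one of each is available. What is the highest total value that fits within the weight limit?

118 pts

Check high-value combinations within 12 kg:
- A+C: weight 6+5=11, value 68+50=118
- A+B: weight 6+3=9, value 68+47=115
- B+C: weight 3+5=8, value 47+50=97
- A: weight 6, value 68
Best: 118 pts.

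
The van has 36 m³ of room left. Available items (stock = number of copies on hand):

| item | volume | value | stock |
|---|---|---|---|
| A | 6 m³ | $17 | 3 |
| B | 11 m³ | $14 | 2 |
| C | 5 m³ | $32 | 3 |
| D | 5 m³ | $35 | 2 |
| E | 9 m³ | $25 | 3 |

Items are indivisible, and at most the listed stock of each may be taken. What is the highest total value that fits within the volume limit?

Top feasible selections:
- 3×C + 2×D + 1×E: volume 34, value 191
- 1×A + 3×C + 2×D: volume 31, value 183
- 1×B + 3×C + 2×D: volume 36, value 180
Best: $191.

$191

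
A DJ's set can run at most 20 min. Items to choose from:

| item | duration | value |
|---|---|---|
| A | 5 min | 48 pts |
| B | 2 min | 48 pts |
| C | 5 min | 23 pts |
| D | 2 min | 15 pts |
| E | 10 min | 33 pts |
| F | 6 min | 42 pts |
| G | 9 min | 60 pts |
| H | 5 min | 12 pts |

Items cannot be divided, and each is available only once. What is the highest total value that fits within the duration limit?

176 pts

Check high-value combinations within 20 min:
- A+B+C+D+F: duration 5+2+5+2+6=20, value 48+48+23+15+42=176
- A+B+D+G: duration 5+2+2+9=18, value 48+48+15+60=171
- B+D+F+G: duration 2+2+6+9=19, value 48+15+42+60=165
Best: 176 pts.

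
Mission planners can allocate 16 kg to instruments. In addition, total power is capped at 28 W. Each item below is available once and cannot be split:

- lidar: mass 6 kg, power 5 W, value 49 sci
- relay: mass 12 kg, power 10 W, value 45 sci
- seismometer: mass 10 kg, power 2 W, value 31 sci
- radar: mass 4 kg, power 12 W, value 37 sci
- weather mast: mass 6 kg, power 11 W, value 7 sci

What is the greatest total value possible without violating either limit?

93 sci

Feasible sets respecting both limits:
- lidar+radar+weather mast: mass 16, power 28, value 93
- lidar+radar: mass 10, power 17, value 86
- relay+radar: mass 16, power 22, value 82
- lidar+seismometer: mass 16, power 7, value 80
Best: 93 sci.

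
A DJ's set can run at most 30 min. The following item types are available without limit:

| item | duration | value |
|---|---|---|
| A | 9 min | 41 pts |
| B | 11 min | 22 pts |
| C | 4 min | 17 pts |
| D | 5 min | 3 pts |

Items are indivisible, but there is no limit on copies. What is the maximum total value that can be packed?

Best value-per-unit is A at 41/9; filling with it alone gives 3×41 = 123.
Optimal mix: 2×A + 3×C → duration 30, value 133.

133 pts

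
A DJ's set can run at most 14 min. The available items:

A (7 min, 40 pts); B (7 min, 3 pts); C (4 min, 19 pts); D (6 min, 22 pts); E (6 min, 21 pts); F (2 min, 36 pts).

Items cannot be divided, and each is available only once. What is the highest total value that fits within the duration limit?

Check high-value combinations within 14 min:
- A+C+F: duration 7+4+2=13, value 40+19+36=95
- D+E+F: duration 6+6+2=14, value 22+21+36=79
- C+D+F: duration 4+6+2=12, value 19+22+36=77
- A+F: duration 7+2=9, value 40+36=76
- C+E+F: duration 4+6+2=12, value 19+21+36=76
Best: 95 pts.

95 pts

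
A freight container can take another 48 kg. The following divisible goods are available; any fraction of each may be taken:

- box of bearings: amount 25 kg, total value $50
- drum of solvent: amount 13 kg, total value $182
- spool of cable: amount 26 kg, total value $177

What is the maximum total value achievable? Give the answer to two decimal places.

Take in order of value per unit:
- drum of solvent (182/13 per unit): all 13 → value 182, running total 182.00
- spool of cable (177/26 per unit): all 26 → value 177, running total 359.00
- box of bearings (50/25 per unit): 9 of 25 → value 9×50/25 = 18.0000, running total 377.00
Total 377.00.

377.00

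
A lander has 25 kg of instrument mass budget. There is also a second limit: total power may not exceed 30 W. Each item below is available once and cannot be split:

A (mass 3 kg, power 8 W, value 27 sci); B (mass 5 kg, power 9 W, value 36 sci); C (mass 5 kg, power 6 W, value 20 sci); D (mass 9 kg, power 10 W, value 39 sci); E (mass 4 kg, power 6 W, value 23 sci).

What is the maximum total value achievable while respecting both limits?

109 sci

Feasible sets respecting both limits:
- A+C+D+E: mass 21, power 30, value 109
- A+B+C+E: mass 17, power 29, value 106
- A+B+D: mass 17, power 27, value 102
- B+D+E: mass 18, power 25, value 98
Best: 109 sci.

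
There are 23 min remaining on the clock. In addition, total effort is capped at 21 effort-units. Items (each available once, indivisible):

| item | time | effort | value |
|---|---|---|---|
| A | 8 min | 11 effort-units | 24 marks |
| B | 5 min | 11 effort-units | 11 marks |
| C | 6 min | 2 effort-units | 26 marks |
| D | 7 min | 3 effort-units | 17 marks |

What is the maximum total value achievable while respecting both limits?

67 marks

Feasible sets respecting both limits:
- A+C+D: time 21, effort 16, value 67
- B+C+D: time 18, effort 16, value 54
- A+C: time 14, effort 13, value 50
- C+D: time 13, effort 5, value 43
Best: 67 marks.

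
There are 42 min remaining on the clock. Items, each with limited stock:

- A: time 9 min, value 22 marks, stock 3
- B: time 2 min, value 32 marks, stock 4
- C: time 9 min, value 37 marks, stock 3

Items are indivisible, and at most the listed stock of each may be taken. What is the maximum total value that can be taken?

239 marks

Best selections within time 42 and stock limits:
- 4×B + 3×C: time 35, value 239
- 1×A + 3×B + 3×C: time 42, value 229
Best: 239 marks.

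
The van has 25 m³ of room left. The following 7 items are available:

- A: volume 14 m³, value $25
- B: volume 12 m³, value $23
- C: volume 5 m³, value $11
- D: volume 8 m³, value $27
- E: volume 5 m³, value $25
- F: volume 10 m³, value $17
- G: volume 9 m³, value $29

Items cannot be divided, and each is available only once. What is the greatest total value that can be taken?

$81

Check high-value combinations within 25 m³:
- D+E+G: volume 8+5+9=22, value 27+25+29=81
- B+D+E: volume 12+8+5=25, value 23+27+25=75
- E+F+G: volume 5+10+9=24, value 25+17+29=71
- D+E+F: volume 8+5+10=23, value 27+25+17=69
- C+D+G: volume 5+8+9=22, value 11+27+29=67
Best: $81.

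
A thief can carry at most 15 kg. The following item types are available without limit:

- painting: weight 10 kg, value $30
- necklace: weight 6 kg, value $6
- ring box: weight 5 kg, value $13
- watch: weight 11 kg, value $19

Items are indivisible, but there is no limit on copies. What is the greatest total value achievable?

$43

Best value-per-unit is painting at 30/10; filling with it alone gives 1×30 = 30.
Optimal mix: 1×painting + 1×ring box → weight 15, value 43.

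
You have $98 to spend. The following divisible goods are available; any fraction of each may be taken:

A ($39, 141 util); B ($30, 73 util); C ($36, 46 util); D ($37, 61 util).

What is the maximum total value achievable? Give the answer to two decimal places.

261.81

Take in order of value per unit:
- A (141/39 per unit): all 39 → value 141, running total 141.00
- B (73/30 per unit): all 30 → value 73, running total 214.00
- D (61/37 per unit): 29 of 37 → value 29×61/37 = 47.8108, running total 261.81
Total 261.81.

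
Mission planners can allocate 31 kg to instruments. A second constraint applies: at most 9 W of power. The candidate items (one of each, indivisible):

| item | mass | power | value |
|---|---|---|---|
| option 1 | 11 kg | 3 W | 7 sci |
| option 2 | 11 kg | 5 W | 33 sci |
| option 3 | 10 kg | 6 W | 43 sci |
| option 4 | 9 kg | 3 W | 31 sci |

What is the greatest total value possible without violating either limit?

Feasible sets respecting both limits:
- option 3+option 4: mass 19, power 9, value 74
- option 2+option 4: mass 20, power 8, value 64
- option 1+option 3: mass 21, power 9, value 50
- option 3: mass 10, power 6, value 43
Best: 74 sci.

74 sci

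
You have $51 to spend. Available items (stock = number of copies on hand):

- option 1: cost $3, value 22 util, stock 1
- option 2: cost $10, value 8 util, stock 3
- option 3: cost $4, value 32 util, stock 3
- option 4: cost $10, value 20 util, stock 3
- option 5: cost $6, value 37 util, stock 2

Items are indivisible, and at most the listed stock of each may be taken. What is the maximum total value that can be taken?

Top feasible selections:
- 1×option 1 + 3×option 3 + 2×option 4 + 2×option 5: cost 47, value 232
- 1×option 1 + 1×option 2 + 3×option 3 + 1×option 4 + 2×option 5: cost 47, value 220
- 1×option 1 + 3×option 3 + 3×option 4 + 1×option 5: cost 51, value 215
Best: 232 util.

232 util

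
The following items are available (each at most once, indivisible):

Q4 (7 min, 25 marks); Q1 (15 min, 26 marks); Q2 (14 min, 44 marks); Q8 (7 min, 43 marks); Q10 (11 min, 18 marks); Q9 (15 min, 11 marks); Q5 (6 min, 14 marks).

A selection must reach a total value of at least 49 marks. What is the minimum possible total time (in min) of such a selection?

13

Subsets with value ≥ 49, sorted by total time:
- Q8+Q5: time 13, value 57
- Q4+Q8: time 14, value 68
Minimum time: 13 min.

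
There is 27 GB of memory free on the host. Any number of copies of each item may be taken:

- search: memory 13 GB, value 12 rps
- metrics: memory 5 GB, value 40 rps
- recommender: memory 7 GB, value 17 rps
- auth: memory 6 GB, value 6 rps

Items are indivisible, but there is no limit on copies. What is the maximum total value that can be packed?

Best value-per-unit is metrics at 40/5, and filling with it alone uses memory 5×5=25. No mix of the others beats 5×40 = 200.

200 rps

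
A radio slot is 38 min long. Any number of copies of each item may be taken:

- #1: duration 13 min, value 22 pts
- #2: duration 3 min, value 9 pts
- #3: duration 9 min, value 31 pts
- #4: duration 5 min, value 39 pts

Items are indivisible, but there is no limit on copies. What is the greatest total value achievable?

282 pts

Best value-per-unit is #4 at 39/5; filling with it alone gives 7×39 = 273.
Optimal mix: 1×#2 + 7×#4 → duration 38, value 282.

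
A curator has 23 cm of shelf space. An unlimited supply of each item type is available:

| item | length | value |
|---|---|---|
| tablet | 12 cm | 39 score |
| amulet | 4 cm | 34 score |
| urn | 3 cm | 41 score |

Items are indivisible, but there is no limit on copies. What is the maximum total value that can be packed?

287 score

Best value-per-unit is urn at 41/3, and filling with it alone uses length 7×3=21. No mix of the others beats 7×41 = 287.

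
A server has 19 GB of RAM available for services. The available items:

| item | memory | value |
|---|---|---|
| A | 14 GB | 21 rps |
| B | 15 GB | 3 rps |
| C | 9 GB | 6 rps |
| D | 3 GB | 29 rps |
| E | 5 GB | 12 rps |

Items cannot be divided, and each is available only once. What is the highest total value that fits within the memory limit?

Check high-value combinations within 19 GB:
- A+D: memory 14+3=17, value 21+29=50
- C+D+E: memory 9+3+5=17, value 6+29+12=47
- D+E: memory 3+5=8, value 29+12=41
- C+D: memory 9+3=12, value 6+29=35
Best: 50 rps.

50 rps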